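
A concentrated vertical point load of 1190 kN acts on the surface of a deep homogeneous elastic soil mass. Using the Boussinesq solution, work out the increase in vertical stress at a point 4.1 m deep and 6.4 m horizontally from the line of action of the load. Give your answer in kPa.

Boussinesq vertical stress below a point load on an elastic half-space:
Δσ_z = 3P/(2πz²) · [1 + (r/z)²]^(−5/2)
r/z = 6.4/4.1 = 1.561; [1+(r/z)²]^(−5/2) = 0.045673.
Δσ_z = 3×1190/(2π×4.1²) × 0.045673 = 33.8 × 0.045673 = 1.544 kPa

Δσ_z ≈ 1.54 kPa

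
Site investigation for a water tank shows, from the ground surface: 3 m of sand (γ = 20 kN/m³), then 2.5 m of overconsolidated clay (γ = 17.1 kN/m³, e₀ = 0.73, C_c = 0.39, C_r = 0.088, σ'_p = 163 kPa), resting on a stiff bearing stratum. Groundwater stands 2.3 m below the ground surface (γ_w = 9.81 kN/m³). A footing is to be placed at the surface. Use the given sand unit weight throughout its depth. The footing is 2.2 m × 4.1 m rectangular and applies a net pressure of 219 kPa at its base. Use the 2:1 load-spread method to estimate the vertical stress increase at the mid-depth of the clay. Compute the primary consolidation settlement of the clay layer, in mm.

S_c ≈ 25.6 mm

Mid-depth of clay below the ground surface: z = 3 + 2.5/2 = 4.25 m.
Total vertical stress at mid-clay: σ_v = 20×3 + 17.1×1.25 = 81.375 kPa.
Pore pressure: u = 9.81×(4.25 − 2.3) = 19.13 kPa.
Initial effective stress: σ'_0 = σ_v − u = 81.375 − 19.13 = 62.245 kPa.
Stress increase at mid-clay by the 2:1 spreading method:
Δσ = qBL/((B+z)(L+z)) = 219×2.2×4.1/((2.2+4.25)(4.1+4.25)) = 36.678 kPa
Final effective stress: σ'_f = 62.245 + 36.678 = 98.923 kPa.
σ'_f = 98.923 ≤ σ'_p = 163 kPa, so the clay remains overconsolidated and only the recompression index applies:
S_c = C_r·H/(1+e₀)·log₁₀(σ'_f/σ'_0) = 0.088×2.5/1.73×log₁₀(98.923/62.245)
    = 0.12717 × 0.20119 = 0.02559 m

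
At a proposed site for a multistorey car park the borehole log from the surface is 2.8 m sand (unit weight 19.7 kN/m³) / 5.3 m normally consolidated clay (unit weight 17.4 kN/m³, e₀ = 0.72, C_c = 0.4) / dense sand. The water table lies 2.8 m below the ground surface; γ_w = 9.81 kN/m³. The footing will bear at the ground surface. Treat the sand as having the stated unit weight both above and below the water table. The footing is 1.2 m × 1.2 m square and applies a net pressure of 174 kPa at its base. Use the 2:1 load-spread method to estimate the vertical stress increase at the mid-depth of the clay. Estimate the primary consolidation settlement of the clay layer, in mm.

Mid-depth of clay below the ground surface: z = 2.8 + 5.3/2 = 5.45 m.
Total vertical stress at mid-clay: σ_v = 19.7×2.8 + 17.4×2.65 = 101.27 kPa.
Pore pressure: u = 9.81×(5.45 − 2.8) = 25.997 kPa.
Initial effective stress: σ'_0 = σ_v − u = 101.27 − 25.997 = 75.273 kPa.
Stress increase at mid-clay by the 2:1 spreading method:
Δσ = qBL/((B+z)(L+z)) = 174×1.2×1.2/((1.2+5.45)(1.2+5.45)) = 5.6659 kPa
Final effective stress: σ'_f = σ'_0 + Δσ = 75.273 + 5.6659 = 80.939 kPa.
Normally consolidated clay, so the full stress increment lies on the virgin compression line:
S_c = C_c·H/(1+e₀)·log₁₀(σ'_f/σ'_0) = 0.4×5.3/(1+0.72)×log₁₀(80.939/75.273)
    = 1.2326 × 0.031519 = 0.03885 m

S_c ≈ 38.9 mm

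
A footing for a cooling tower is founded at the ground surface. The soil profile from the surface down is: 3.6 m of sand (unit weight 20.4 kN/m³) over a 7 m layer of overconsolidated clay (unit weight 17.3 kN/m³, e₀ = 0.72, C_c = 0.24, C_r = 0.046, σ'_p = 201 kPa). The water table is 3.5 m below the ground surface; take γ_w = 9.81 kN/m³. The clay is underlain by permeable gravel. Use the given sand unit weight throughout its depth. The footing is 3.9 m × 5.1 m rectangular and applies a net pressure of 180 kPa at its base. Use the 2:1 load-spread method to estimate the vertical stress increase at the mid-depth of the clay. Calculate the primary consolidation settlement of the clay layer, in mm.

S_c ≈ 19.5 mm

Mid-depth of clay below the ground surface: z = 3.6 + 7/2 = 7.1 m.
Total vertical stress at mid-clay: σ_v = 20.4×3.6 + 17.3×3.5 = 133.99 kPa.
Pore pressure: u = 9.81×(7.1 − 3.5) = 35.316 kPa.
Initial effective stress: σ'_0 = σ_v − u = 133.99 − 35.316 = 98.674 kPa.
Stress increase at mid-clay by the 2:1 spreading method:
Δσ = qBL/((B+z)(L+z)) = 180×3.9×5.1/((3.9+7.1)(5.1+7.1)) = 26.678 kPa
Final effective stress: σ'_f = 98.674 + 26.678 = 125.35 kPa.
σ'_f = 125.35 ≤ σ'_p = 201 kPa, so the clay remains overconsolidated and only the recompression index applies:
S_c = C_r·H/(1+e₀)·log₁₀(σ'_f/σ'_0) = 0.046×7/1.72×log₁₀(125.35/98.674)
    = 0.18721 × 0.10392 = 0.01945 m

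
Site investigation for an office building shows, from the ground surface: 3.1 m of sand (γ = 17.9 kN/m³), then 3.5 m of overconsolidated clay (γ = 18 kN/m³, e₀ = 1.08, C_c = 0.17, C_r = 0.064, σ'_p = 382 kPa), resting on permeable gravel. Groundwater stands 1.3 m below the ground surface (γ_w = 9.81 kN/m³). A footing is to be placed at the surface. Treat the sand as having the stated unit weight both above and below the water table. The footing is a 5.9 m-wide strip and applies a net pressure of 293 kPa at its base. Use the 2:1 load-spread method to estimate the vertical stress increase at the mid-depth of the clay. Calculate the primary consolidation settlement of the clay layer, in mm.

Mid-depth of clay below the ground surface: z = 3.1 + 3.5/2 = 4.85 m.
Total vertical stress at mid-clay: σ_v = 17.9×3.1 + 18×1.75 = 86.99 kPa.
Pore pressure: u = 9.81×(4.85 − 1.3) = 34.825 kPa.
Initial effective stress: σ'_0 = σ_v − u = 86.99 − 34.825 = 52.165 kPa.
Stress increase at mid-clay by the 2:1 spreading method:
Δσ = qB/(B+z) = 293×5.9/(5.9+4.85) = 160.81 kPa
Final effective stress: σ'_f = 52.165 + 160.81 = 212.97 kPa.
σ'_f = 212.97 ≤ σ'_p = 382 kPa, so the clay remains overconsolidated and only the recompression index applies:
S_c = C_r·H/(1+e₀)·log₁₀(σ'_f/σ'_0) = 0.064×3.5/2.08×log₁₀(212.97/52.165)
    = 0.10769 × 0.61094 = 0.06579 m

S_c ≈ 65.8 mm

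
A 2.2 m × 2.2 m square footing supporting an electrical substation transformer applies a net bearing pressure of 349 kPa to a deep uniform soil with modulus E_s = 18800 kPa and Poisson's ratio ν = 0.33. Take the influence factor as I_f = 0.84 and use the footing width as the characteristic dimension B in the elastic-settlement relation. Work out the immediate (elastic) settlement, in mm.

Immediate (elastic) settlement: S_e = q·B·(1−ν²)/E_s · I_f.
S_e = 349 × 2.2 × (1 − 0.33²) / 18800 × 0.84
    = 349 × 2.2 × 0.8911 / 18800 × 0.84
    = 0.03057 m = 30.57 mm

S_e ≈ 30.6 mm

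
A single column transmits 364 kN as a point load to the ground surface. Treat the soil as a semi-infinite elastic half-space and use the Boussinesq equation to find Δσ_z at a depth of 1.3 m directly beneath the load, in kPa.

Boussinesq vertical stress below a point load on an elastic half-space:
Δσ_z = 3P/(2πz²) · [1 + (r/z)²]^(−5/2)
r/z = 0/1.3 = 0; [1+(r/z)²]^(−5/2) = 1.
Δσ_z = 3×364/(2π×1.3²) × 1 = 102.84 × 1 = 102.8 kPa

Δσ_z ≈ 103 kPa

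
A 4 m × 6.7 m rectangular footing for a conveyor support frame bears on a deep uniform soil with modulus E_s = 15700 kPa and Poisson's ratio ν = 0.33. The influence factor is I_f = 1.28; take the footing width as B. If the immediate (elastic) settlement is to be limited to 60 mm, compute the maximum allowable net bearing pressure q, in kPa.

q ≈ 206 kPa

S_e = q·B·(1−ν²)/E_s · I_f  ⇒  q = S_e·E_s / (B·(1−ν²)·I_f).
q = 0.06 × 15700 / (4 × 0.8911 × 1.28) = 206.5 kPa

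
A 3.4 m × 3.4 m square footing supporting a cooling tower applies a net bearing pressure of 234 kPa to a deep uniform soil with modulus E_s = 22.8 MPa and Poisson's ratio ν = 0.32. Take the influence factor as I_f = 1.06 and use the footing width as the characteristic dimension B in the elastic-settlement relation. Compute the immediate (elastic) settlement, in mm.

Immediate (elastic) settlement: S_e = q·B·(1−ν²)/E_s · I_f.
E_s = 22.8 MPa = 22800 kPa.
S_e = 234 × 3.4 × (1 − 0.32²) / 22800 × 1.06
    = 234 × 3.4 × 0.8976 / 22800 × 1.06
    = 0.0332 m = 33.2 mm

S_e ≈ 33.2 mm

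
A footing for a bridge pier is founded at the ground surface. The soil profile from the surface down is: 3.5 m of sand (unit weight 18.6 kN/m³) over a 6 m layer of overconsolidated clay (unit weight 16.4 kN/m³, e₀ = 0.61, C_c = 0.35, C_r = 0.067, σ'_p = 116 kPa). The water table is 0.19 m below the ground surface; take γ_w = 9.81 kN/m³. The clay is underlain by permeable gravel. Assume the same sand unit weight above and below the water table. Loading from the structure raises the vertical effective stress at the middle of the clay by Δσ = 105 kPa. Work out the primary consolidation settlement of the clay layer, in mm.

Mid-depth of clay below the ground surface: z = 3.5 + 6/2 = 6.5 m.
Total vertical stress at mid-clay: σ_v = 18.6×3.5 + 16.4×3 = 114.3 kPa.
Pore pressure: u = 9.81×(6.5 − 0.19) = 61.901 kPa.
Initial effective stress: σ'_0 = σ_v − u = 114.3 − 61.901 = 52.399 kPa.
Final effective stress: σ'_f = 52.399 + 105 = 157.4 kPa.
σ'_f = 157.4 > σ'_p = 116 kPa, so the stress path crosses the preconsolidation pressure — recompression up to σ'_p, then virgin compression beyond:
S_c = H/(1+e₀)·[C_r·log₁₀(σ'_p/σ'_0) + C_c·log₁₀(σ'_f/σ'_p)]
    = 6/1.61 × [0.067×log₁₀(116/52.399) + 0.35×log₁₀(157.4/116)]
    = 3.7267 × [0.023124 + 0.046391] = 0.2591 m

S_c ≈ 259 mm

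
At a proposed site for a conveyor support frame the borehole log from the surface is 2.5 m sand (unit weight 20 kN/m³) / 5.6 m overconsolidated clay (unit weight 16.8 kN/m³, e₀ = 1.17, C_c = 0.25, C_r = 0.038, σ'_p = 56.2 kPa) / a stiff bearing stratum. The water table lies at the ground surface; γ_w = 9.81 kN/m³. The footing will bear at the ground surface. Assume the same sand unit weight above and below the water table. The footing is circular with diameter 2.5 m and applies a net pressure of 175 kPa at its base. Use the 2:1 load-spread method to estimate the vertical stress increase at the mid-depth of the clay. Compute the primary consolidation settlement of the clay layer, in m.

Mid-depth of clay below the ground surface: z = 2.5 + 5.6/2 = 5.3 m.
Total vertical stress at mid-clay: σ_v = 20×2.5 + 16.8×2.8 = 97.04 kPa.
Pore pressure: u = 9.81×(5.3 − 0) = 51.993 kPa.
Initial effective stress: σ'_0 = σ_v − u = 97.04 − 51.993 = 45.047 kPa.
Stress increase at mid-clay by the 2:1 spreading method:
Δσ ≈ qD²/(D+z)² = 175×2.5²/(2.5+5.3)² = 17.977 kPa
Final effective stress: σ'_f = 45.047 + 17.977 = 63.024 kPa.
σ'_f = 63.024 > σ'_p = 56.2 kPa, so the stress path crosses the preconsolidation pressure — recompression up to σ'_p, then virgin compression beyond:
S_c = H/(1+e₀)·[C_r·log₁₀(σ'_p/σ'_0) + C_c·log₁₀(σ'_f/σ'_p)]
    = 5.6/2.17 × [0.038×log₁₀(56.2/45.047) + 0.25×log₁₀(63.024/56.2)]
    = 2.5806 × [0.0036507 + 0.012442] = 0.04153 m

S_c ≈ 0.0415 m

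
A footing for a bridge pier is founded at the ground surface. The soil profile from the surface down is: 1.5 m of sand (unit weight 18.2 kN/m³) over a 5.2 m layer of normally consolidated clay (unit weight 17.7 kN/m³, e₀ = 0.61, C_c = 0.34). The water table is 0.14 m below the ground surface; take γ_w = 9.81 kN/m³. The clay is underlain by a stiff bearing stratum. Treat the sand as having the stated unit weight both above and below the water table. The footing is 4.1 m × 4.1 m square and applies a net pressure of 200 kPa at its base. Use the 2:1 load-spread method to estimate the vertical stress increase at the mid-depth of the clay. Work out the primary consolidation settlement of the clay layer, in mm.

Mid-depth of clay below the ground surface: z = 1.5 + 5.2/2 = 4.1 m.
Total vertical stress at mid-clay: σ_v = 18.2×1.5 + 17.7×2.6 = 73.32 kPa.
Pore pressure: u = 9.81×(4.1 − 0.14) = 38.848 kPa.
Initial effective stress: σ'_0 = σ_v − u = 73.32 − 38.848 = 34.472 kPa.
Stress increase at mid-clay by the 2:1 spreading method:
Δσ = qBL/((B+z)(L+z)) = 200×4.1×4.1/((4.1+4.1)(4.1+4.1)) = 50 kPa
Final effective stress: σ'_f = σ'_0 + Δσ = 34.472 + 50 = 84.472 kPa.
Normally consolidated clay, so the full stress increment lies on the virgin compression line:
S_c = C_c·H/(1+e₀)·log₁₀(σ'_f/σ'_0) = 0.34×5.2/(1+0.61)×log₁₀(84.472/34.472)
    = 1.0981 × 0.38925 = 0.4274 m

S_c ≈ 427 mm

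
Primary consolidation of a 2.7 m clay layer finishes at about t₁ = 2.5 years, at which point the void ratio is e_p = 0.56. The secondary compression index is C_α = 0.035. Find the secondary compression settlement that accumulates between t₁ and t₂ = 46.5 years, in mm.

Secondary compression: S_s = C_α·H/(1+e_p)·log₁₀(t₂/t₁)
S_s = 0.035×2.7/(1+0.56)×log₁₀(46.5/2.5)
    = 0.06058 × 1.27 = 0.0769 m

S_s ≈ 76.9 mm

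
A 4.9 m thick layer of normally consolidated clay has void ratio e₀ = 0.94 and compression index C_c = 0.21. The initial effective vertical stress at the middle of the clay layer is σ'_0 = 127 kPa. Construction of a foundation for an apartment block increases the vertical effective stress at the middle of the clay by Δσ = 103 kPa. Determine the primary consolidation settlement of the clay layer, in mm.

Final effective stress: σ'_f = σ'_0 + Δσ = 127 + 103 = 230 kPa.
Normally consolidated clay, so the full stress increment lies on the virgin compression line:
S_c = C_c·H/(1+e₀)·log₁₀(σ'_f/σ'_0) = 0.21×4.9/(1+0.94)×log₁₀(230/127)
    = 0.53041 × 0.25792 = 0.1368 m

S_c ≈ 137 mm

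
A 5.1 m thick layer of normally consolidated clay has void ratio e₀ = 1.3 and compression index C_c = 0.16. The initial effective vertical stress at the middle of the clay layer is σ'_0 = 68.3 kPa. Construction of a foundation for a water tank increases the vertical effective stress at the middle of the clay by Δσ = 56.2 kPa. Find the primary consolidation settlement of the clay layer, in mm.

Final effective stress: σ'_f = σ'_0 + Δσ = 68.3 + 56.2 = 124.5 kPa.
Normally consolidated clay, so the full stress increment lies on the virgin compression line:
S_c = C_c·H/(1+e₀)·log₁₀(σ'_f/σ'_0) = 0.16×5.1/(1+1.3)×log₁₀(124.5/68.3)
    = 0.35478 × 0.26075 = 0.09251 m

S_c ≈ 92.5 mm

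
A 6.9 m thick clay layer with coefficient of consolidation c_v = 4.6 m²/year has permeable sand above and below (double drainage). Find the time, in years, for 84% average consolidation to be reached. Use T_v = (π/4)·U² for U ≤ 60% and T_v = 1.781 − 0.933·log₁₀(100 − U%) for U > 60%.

t ≈ 1.7 years

Drainage path length: H_d = H/2 = 3.45 m (double drainage).
U > 60%: T_v = 1.781 − 0.933·log₁₀(100 − 84) = 0.65756.
t = T_v·H_d²/c_v = 0.65756×3.45²/4.6 = 1.701 years.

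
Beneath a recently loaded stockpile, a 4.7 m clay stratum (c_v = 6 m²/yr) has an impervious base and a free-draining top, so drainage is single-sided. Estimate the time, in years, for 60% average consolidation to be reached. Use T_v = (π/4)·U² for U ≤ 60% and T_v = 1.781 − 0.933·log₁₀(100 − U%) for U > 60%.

Drainage path length: H_d = H = 4.7 m (single drainage).
U ≤ 60%: T_v = (π/4)·U² = (π/4)×0.6² = 0.28274.
t = T_v·H_d²/c_v = 0.28274×4.7²/6 = 1.041 years.

t ≈ 1.04 years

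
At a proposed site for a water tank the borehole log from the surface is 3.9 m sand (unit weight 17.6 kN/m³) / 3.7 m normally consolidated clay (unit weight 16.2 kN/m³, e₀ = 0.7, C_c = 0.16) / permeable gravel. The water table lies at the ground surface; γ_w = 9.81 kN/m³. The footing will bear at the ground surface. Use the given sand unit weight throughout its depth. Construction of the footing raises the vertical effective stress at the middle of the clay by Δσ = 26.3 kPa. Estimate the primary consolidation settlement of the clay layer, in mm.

S_c ≈ 73.3 mm

Mid-depth of clay below the ground surface: z = 3.9 + 3.7/2 = 5.75 m.
Total vertical stress at mid-clay: σ_v = 17.6×3.9 + 16.2×1.85 = 98.61 kPa.
Pore pressure: u = 9.81×(5.75 − 0) = 56.408 kPa.
Initial effective stress: σ'_0 = σ_v − u = 98.61 − 56.408 = 42.202 kPa.
Final effective stress: σ'_f = σ'_0 + Δσ = 42.202 + 26.3 = 68.502 kPa.
Normally consolidated clay, so the full stress increment lies on the virgin compression line:
S_c = C_c·H/(1+e₀)·log₁₀(σ'_f/σ'_0) = 0.16×3.7/(1+0.7)×log₁₀(68.502/42.202)
    = 0.34824 × 0.21037 = 0.07326 m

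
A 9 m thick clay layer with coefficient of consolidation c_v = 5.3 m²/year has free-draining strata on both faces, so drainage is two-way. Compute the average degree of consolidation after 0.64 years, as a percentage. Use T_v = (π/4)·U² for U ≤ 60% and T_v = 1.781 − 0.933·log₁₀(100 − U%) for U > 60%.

Drainage path length: H_d = H/2 = 4.5 m (double drainage).
T_v = c_v·t/H_d² = 5.3×0.64/4.5² = 0.16751.
T_v = 0.16751 corresponds to the U ≤ 60% branch:
U = √(4T_v/π) = 0.4618

U ≈ 46.2 %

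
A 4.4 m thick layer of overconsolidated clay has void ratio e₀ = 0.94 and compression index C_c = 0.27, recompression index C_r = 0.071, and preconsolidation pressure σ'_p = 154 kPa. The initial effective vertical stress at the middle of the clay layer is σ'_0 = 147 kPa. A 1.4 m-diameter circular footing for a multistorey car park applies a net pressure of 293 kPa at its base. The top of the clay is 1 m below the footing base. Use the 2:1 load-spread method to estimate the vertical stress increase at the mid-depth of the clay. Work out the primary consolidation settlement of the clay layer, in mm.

S_c ≈ 35.9 mm

Mid-depth of clay below the footing base: z = 1 + 4.4/2 = 3.2 m.
Stress increase at mid-clay by the 2:1 spreading method:
Δσ ≈ qD²/(D+z)² = 293×1.4²/(1.4+3.2)² = 27.14 kPa
Final effective stress: σ'_f = 147 + 27.14 = 174.14 kPa.
σ'_f = 174.14 > σ'_p = 154 kPa, so the stress path crosses the preconsolidation pressure — recompression up to σ'_p, then virgin compression beyond:
S_c = H/(1+e₀)·[C_r·log₁₀(σ'_p/σ'_0) + C_c·log₁₀(σ'_f/σ'_p)]
    = 4.4/1.94 × [0.071×log₁₀(154/147) + 0.27×log₁₀(174.14/154)]
    = 2.268 × [0.0014344 + 0.014412] = 0.03594 m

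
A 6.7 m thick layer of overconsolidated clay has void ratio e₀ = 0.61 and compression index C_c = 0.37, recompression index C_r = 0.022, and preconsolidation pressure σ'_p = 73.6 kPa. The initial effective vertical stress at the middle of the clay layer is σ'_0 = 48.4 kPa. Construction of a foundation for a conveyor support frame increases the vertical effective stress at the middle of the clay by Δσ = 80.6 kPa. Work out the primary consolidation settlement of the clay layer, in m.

S_c ≈ 0.392 m

Final effective stress: σ'_f = 48.4 + 80.6 = 129 kPa.
σ'_f = 129 > σ'_p = 73.6 kPa, so the stress path crosses the preconsolidation pressure — recompression up to σ'_p, then virgin compression beyond:
S_c = H/(1+e₀)·[C_r·log₁₀(σ'_p/σ'_0) + C_c·log₁₀(σ'_f/σ'_p)]
    = 6.7/1.61 × [0.022×log₁₀(73.6/48.4) + 0.37×log₁₀(129/73.6)]
    = 4.1615 × [0.0040047 + 0.090173] = 0.3919 m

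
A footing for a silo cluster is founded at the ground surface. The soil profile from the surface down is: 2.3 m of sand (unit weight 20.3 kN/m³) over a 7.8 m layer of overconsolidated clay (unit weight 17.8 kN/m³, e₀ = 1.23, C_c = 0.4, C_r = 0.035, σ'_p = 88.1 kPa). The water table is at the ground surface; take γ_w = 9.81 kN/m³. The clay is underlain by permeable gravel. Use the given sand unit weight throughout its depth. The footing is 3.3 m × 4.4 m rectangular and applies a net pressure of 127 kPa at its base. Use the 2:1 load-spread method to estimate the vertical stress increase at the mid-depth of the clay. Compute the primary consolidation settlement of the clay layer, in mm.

S_c ≈ 15.2 mm

Mid-depth of clay below the ground surface: z = 2.3 + 7.8/2 = 6.2 m.
Total vertical stress at mid-clay: σ_v = 20.3×2.3 + 17.8×3.9 = 116.11 kPa.
Pore pressure: u = 9.81×(6.2 − 0) = 60.822 kPa.
Initial effective stress: σ'_0 = σ_v − u = 116.11 − 60.822 = 55.288 kPa.
Stress increase at mid-clay by the 2:1 spreading method:
Δσ = qBL/((B+z)(L+z)) = 127×3.3×4.4/((3.3+6.2)(4.4+6.2)) = 18.312 kPa
Final effective stress: σ'_f = 55.288 + 18.312 = 73.6 kPa.
σ'_f = 73.6 ≤ σ'_p = 88.1 kPa, so the clay remains overconsolidated and only the recompression index applies:
S_c = C_r·H/(1+e₀)·log₁₀(σ'_f/σ'_0) = 0.035×7.8/2.23×log₁₀(73.6/55.288)
    = 0.12242 × 0.12425 = 0.01521 m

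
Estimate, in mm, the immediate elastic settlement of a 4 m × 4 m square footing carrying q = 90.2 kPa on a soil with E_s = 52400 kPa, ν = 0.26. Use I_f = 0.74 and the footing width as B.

S_e ≈ 4.75 mm

Immediate (elastic) settlement: S_e = q·B·(1−ν²)/E_s · I_f.
S_e = 90.2 × 4 × (1 − 0.26²) / 52400 × 0.74
    = 90.2 × 4 × 0.9324 / 52400 × 0.74
    = 0.004751 m = 4.751 mm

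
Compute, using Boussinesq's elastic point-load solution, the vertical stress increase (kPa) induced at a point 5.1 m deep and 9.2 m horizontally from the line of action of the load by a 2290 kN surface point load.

Boussinesq vertical stress below a point load on an elastic half-space:
Δσ_z = 3P/(2πz²) · [1 + (r/z)²]^(−5/2)
r/z = 9.2/5.1 = 1.8039; [1+(r/z)²]^(−5/2) = 0.02679.
Δσ_z = 3×2290/(2π×5.1²) × 0.02679 = 42.037 × 0.02679 = 1.126 kPa

Δσ_z ≈ 1.13 kPa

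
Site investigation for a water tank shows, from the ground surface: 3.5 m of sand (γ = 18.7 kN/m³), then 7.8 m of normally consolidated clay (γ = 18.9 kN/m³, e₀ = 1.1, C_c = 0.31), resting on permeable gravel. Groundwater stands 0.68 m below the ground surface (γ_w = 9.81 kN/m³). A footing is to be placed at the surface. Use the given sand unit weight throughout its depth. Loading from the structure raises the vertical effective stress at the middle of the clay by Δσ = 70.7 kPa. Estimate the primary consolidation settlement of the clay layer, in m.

Mid-depth of clay below the ground surface: z = 3.5 + 7.8/2 = 7.4 m.
Total vertical stress at mid-clay: σ_v = 18.7×3.5 + 18.9×3.9 = 139.16 kPa.
Pore pressure: u = 9.81×(7.4 − 0.68) = 65.923 kPa.
Initial effective stress: σ'_0 = σ_v − u = 139.16 − 65.923 = 73.237 kPa.
Final effective stress: σ'_f = σ'_0 + Δσ = 73.237 + 70.7 = 143.94 kPa.
Normally consolidated clay, so the full stress increment lies on the virgin compression line:
S_c = C_c·H/(1+e₀)·log₁₀(σ'_f/σ'_0) = 0.31×7.8/(1+1.1)×log₁₀(143.94/73.237)
    = 1.1514 × 0.29345 = 0.3379 m

S_c ≈ 0.338 m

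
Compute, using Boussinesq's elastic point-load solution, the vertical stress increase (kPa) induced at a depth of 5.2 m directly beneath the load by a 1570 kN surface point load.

Δσ_z ≈ 27.7 kPa

Boussinesq vertical stress below a point load on an elastic half-space:
Δσ_z = 3P/(2πz²) · [1 + (r/z)²]^(−5/2)
r/z = 0/5.2 = 0; [1+(r/z)²]^(−5/2) = 1.
Δσ_z = 3×1570/(2π×5.2²) × 1 = 27.723 × 1 = 27.72 kPa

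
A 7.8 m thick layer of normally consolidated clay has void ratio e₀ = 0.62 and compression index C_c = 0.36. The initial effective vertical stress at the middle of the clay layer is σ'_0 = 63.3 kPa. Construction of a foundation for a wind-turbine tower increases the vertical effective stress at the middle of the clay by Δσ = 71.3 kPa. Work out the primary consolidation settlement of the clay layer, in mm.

S_c ≈ 568 mm

Final effective stress: σ'_f = σ'_0 + Δσ = 63.3 + 71.3 = 134.6 kPa.
Normally consolidated clay, so the full stress increment lies on the virgin compression line:
S_c = C_c·H/(1+e₀)·log₁₀(σ'_f/σ'_0) = 0.36×7.8/(1+0.62)×log₁₀(134.6/63.3)
    = 1.7333 × 0.32764 = 0.5679 m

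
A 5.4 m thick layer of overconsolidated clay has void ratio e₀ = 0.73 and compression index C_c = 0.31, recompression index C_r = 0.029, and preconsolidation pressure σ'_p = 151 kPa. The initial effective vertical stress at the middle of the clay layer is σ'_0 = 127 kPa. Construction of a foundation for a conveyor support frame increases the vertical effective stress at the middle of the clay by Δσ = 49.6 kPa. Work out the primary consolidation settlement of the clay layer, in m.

Final effective stress: σ'_f = 127 + 49.6 = 176.6 kPa.
σ'_f = 176.6 > σ'_p = 151 kPa, so the stress path crosses the preconsolidation pressure — recompression up to σ'_p, then virgin compression beyond:
S_c = H/(1+e₀)·[C_r·log₁₀(σ'_p/σ'_0) + C_c·log₁₀(σ'_f/σ'_p)]
    = 5.4/1.73 × [0.029×log₁₀(151/127) + 0.31×log₁₀(176.6/151)]
    = 3.1214 × [0.00218 + 0.021084] = 0.07262 m

S_c ≈ 0.0726 m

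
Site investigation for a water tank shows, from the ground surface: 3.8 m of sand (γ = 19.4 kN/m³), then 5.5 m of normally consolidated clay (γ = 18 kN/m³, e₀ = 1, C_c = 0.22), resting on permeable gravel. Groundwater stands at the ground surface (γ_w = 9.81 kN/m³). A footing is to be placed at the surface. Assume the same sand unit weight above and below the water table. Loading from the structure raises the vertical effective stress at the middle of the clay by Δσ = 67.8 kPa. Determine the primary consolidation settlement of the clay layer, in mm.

S_c ≈ 201 mm

Mid-depth of clay below the ground surface: z = 3.8 + 5.5/2 = 6.55 m.
Total vertical stress at mid-clay: σ_v = 19.4×3.8 + 18×2.75 = 123.22 kPa.
Pore pressure: u = 9.81×(6.55 − 0) = 64.255 kPa.
Initial effective stress: σ'_0 = σ_v − u = 123.22 − 64.255 = 58.965 kPa.
Final effective stress: σ'_f = σ'_0 + Δσ = 58.965 + 67.8 = 126.77 kPa.
Normally consolidated clay, so the full stress increment lies on the virgin compression line:
S_c = C_c·H/(1+e₀)·log₁₀(σ'_f/σ'_0) = 0.22×5.5/(1+1)×log₁₀(126.77/58.965)
    = 0.605 × 0.33242 = 0.2011 m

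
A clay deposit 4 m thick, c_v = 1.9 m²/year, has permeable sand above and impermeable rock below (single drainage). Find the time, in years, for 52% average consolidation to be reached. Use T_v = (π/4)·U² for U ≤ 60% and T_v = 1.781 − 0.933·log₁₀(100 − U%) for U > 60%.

t ≈ 1.79 years

Drainage path length: H_d = H = 4 m (single drainage).
U ≤ 60%: T_v = (π/4)·U² = (π/4)×0.52² = 0.21237.
t = T_v·H_d²/c_v = 0.21237×4²/1.9 = 1.788 years.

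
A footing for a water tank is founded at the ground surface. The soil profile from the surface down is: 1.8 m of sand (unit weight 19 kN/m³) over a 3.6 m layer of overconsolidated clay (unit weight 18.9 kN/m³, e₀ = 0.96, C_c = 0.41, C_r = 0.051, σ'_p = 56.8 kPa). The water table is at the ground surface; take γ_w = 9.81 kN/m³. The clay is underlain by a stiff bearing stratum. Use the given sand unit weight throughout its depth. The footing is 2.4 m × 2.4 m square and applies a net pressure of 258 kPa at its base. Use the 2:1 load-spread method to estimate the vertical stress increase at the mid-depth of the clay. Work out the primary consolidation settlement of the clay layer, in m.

Mid-depth of clay below the ground surface: z = 1.8 + 3.6/2 = 3.6 m.
Total vertical stress at mid-clay: σ_v = 19×1.8 + 18.9×1.8 = 68.22 kPa.
Pore pressure: u = 9.81×(3.6 − 0) = 35.316 kPa.
Initial effective stress: σ'_0 = σ_v − u = 68.22 − 35.316 = 32.904 kPa.
Stress increase at mid-clay by the 2:1 spreading method:
Δσ = qBL/((B+z)(L+z)) = 258×2.4×2.4/((2.4+3.6)(2.4+3.6)) = 41.28 kPa
Final effective stress: σ'_f = 32.904 + 41.28 = 74.184 kPa.
σ'_f = 74.184 > σ'_p = 56.8 kPa, so the stress path crosses the preconsolidation pressure — recompression up to σ'_p, then virgin compression beyond:
S_c = H/(1+e₀)·[C_r·log₁₀(σ'_p/σ'_0) + C_c·log₁₀(σ'_f/σ'_p)]
    = 3.6/1.96 × [0.051×log₁₀(56.8/32.904) + 0.41×log₁₀(74.184/56.8)]
    = 1.8367 × [0.012092 + 0.047544] = 0.1095 m

S_c ≈ 0.11 m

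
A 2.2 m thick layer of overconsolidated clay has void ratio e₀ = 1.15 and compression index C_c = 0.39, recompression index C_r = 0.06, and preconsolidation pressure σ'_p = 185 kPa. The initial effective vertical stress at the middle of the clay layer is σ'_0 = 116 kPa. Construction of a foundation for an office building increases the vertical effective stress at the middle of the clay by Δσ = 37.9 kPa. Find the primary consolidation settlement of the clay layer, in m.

Final effective stress: σ'_f = 116 + 37.9 = 153.9 kPa.
σ'_f = 153.9 ≤ σ'_p = 185 kPa, so the clay remains overconsolidated and only the recompression index applies:
S_c = C_r·H/(1+e₀)·log₁₀(σ'_f/σ'_0) = 0.06×2.2/2.15×log₁₀(153.9/116)
    = 0.061398 × 0.12278 = 0.007538 m

S_c ≈ 0.00754 m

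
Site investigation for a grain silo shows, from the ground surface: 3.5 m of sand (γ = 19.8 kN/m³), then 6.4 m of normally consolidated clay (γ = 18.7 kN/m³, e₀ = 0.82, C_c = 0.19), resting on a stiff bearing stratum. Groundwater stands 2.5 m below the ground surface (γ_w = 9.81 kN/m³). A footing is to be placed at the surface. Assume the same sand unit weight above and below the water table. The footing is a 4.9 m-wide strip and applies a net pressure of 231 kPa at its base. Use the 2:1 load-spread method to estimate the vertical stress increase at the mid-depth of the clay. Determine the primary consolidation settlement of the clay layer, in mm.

S_c ≈ 217 mm

Mid-depth of clay below the ground surface: z = 3.5 + 6.4/2 = 6.7 m.
Total vertical stress at mid-clay: σ_v = 19.8×3.5 + 18.7×3.2 = 129.14 kPa.
Pore pressure: u = 9.81×(6.7 − 2.5) = 41.202 kPa.
Initial effective stress: σ'_0 = σ_v − u = 129.14 − 41.202 = 87.938 kPa.
Stress increase at mid-clay by the 2:1 spreading method:
Δσ = qB/(B+z) = 231×4.9/(4.9+6.7) = 97.578 kPa
Final effective stress: σ'_f = σ'_0 + Δσ = 87.938 + 97.578 = 185.52 kPa.
Normally consolidated clay, so the full stress increment lies on the virgin compression line:
S_c = C_c·H/(1+e₀)·log₁₀(σ'_f/σ'_0) = 0.19×6.4/(1+0.82)×log₁₀(185.52/87.938)
    = 0.66813 × 0.32421 = 0.2166 m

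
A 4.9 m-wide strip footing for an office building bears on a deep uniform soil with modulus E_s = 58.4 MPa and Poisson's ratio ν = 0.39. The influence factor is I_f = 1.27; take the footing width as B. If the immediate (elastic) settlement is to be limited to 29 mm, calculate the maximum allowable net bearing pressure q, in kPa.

q ≈ 321 kPa

E_s = 58.4 MPa = 58400 kPa.
S_e = q·B·(1−ν²)/E_s · I_f  ⇒  q = S_e·E_s / (B·(1−ν²)·I_f).
q = 0.029 × 58400 / (4.9 × 0.8479 × 1.27) = 321 kPa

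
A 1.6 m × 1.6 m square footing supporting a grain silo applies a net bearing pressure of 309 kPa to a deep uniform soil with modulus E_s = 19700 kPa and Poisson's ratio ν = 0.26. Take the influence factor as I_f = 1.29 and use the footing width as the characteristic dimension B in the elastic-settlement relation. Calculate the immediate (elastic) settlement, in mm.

Immediate (elastic) settlement: S_e = q·B·(1−ν²)/E_s · I_f.
S_e = 309 × 1.6 × (1 − 0.26²) / 19700 × 1.29
    = 309 × 1.6 × 0.9324 / 19700 × 1.29
    = 0.03019 m = 30.19 mm

S_e ≈ 30.2 mm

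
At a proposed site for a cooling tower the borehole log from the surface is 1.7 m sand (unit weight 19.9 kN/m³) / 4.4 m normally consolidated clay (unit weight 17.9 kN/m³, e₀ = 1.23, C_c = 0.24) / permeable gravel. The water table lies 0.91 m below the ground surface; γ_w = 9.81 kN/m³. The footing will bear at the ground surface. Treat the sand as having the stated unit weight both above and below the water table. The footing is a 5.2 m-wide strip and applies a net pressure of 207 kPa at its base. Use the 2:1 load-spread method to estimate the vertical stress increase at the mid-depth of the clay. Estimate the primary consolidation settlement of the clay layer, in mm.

Mid-depth of clay below the ground surface: z = 1.7 + 4.4/2 = 3.9 m.
Total vertical stress at mid-clay: σ_v = 19.9×1.7 + 17.9×2.2 = 73.21 kPa.
Pore pressure: u = 9.81×(3.9 − 0.91) = 29.332 kPa.
Initial effective stress: σ'_0 = σ_v − u = 73.21 − 29.332 = 43.878 kPa.
Stress increase at mid-clay by the 2:1 spreading method:
Δσ = qB/(B+z) = 207×5.2/(5.2+3.9) = 118.29 kPa
Final effective stress: σ'_f = σ'_0 + Δσ = 43.878 + 118.29 = 162.17 kPa.
Normally consolidated clay, so the full stress increment lies on the virgin compression line:
S_c = C_c·H/(1+e₀)·log₁₀(σ'_f/σ'_0) = 0.24×4.4/(1+1.23)×log₁₀(162.17/43.878)
    = 0.47354 × 0.56772 = 0.2688 m

S_c ≈ 269 mm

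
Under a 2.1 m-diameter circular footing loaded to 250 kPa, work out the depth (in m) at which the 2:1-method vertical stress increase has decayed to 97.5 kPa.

2:1 spreading — at depth z the loaded area has grown by z in each plan dimension:
qD²/(D+z)² = Δσ_z ⇒ z = D(√(q/Δσ_z) − 1) = 2.1×(√(250/97.5) − 1) = 1.263 m

z ≈ 1.26 m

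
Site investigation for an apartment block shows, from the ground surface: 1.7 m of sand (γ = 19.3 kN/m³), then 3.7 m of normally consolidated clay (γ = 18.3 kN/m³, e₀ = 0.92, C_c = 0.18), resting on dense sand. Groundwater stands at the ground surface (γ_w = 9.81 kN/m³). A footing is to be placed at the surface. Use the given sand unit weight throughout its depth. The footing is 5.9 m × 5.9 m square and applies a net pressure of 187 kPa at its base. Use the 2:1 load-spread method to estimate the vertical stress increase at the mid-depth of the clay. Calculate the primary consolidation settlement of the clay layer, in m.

S_c ≈ 0.179 m

Mid-depth of clay below the ground surface: z = 1.7 + 3.7/2 = 3.55 m.
Total vertical stress at mid-clay: σ_v = 19.3×1.7 + 18.3×1.85 = 66.665 kPa.
Pore pressure: u = 9.81×(3.55 − 0) = 34.825 kPa.
Initial effective stress: σ'_0 = σ_v − u = 66.665 − 34.825 = 31.84 kPa.
Stress increase at mid-clay by the 2:1 spreading method:
Δσ = qBL/((B+z)(L+z)) = 187×5.9×5.9/((5.9+3.55)(5.9+3.55)) = 72.892 kPa
Final effective stress: σ'_f = σ'_0 + Δσ = 31.84 + 72.892 = 104.73 kPa.
Normally consolidated clay, so the full stress increment lies on the virgin compression line:
S_c = C_c·H/(1+e₀)·log₁₀(σ'_f/σ'_0) = 0.18×3.7/(1+0.92)×log₁₀(104.73/31.84)
    = 0.34688 × 0.5171 = 0.1794 m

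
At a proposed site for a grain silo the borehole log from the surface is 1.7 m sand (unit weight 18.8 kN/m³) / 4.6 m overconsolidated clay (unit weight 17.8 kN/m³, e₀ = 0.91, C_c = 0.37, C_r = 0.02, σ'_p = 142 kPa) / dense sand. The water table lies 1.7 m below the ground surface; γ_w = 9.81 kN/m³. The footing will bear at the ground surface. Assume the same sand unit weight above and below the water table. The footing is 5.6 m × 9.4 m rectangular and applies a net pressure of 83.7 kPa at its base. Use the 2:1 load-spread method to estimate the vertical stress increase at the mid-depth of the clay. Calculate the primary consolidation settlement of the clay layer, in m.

S_c ≈ 0.0109 m

Mid-depth of clay below the ground surface: z = 1.7 + 4.6/2 = 4 m.
Total vertical stress at mid-clay: σ_v = 18.8×1.7 + 17.8×2.3 = 72.9 kPa.
Pore pressure: u = 9.81×(4 − 1.7) = 22.563 kPa.
Initial effective stress: σ'_0 = σ_v − u = 72.9 − 22.563 = 50.337 kPa.
Stress increase at mid-clay by the 2:1 spreading method:
Δσ = qBL/((B+z)(L+z)) = 83.7×5.6×9.4/((5.6+4)(9.4+4)) = 34.25 kPa
Final effective stress: σ'_f = 50.337 + 34.25 = 84.587 kPa.
σ'_f = 84.587 ≤ σ'_p = 142 kPa, so the clay remains overconsolidated and only the recompression index applies:
S_c = C_r·H/(1+e₀)·log₁₀(σ'_f/σ'_0) = 0.02×4.6/1.91×log₁₀(84.587/50.337)
    = 0.048168 × 0.22542 = 0.01086 m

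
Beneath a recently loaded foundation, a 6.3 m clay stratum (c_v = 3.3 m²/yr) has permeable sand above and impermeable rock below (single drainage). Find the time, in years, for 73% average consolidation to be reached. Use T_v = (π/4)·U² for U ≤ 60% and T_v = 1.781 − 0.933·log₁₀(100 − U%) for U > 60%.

Drainage path length: H_d = H = 6.3 m (single drainage).
U > 60%: T_v = 1.781 − 0.933·log₁₀(100 − 73) = 0.44554.
t = T_v·H_d²/c_v = 0.44554×6.3²/3.3 = 5.359 years.

t ≈ 5.36 years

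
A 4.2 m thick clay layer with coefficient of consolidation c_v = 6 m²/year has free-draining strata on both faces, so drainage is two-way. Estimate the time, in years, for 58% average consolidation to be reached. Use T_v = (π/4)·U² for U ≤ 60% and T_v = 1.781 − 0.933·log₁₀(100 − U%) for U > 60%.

Drainage path length: H_d = H/2 = 2.1 m (double drainage).
U ≤ 60%: T_v = (π/4)·U² = (π/4)×0.58² = 0.26421.
t = T_v·H_d²/c_v = 0.26421×2.1²/6 = 0.1942 years.

t ≈ 0.194 years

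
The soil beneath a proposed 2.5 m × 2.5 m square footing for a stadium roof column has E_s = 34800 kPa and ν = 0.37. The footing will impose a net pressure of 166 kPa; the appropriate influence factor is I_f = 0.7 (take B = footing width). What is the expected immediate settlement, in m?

Immediate (elastic) settlement: S_e = q·B·(1−ν²)/E_s · I_f.
S_e = 166 × 2.5 × (1 − 0.37²) / 34800 × 0.7
    = 166 × 2.5 × 0.8631 / 34800 × 0.7
    = 0.007205 m

S_e ≈ 0.0072 m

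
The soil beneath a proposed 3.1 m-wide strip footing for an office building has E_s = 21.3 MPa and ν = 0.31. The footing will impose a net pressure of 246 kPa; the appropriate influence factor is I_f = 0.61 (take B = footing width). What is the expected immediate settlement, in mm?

S_e ≈ 19.7 mm

Immediate (elastic) settlement: S_e = q·B·(1−ν²)/E_s · I_f.
E_s = 21.3 MPa = 21300 kPa.
S_e = 246 × 3.1 × (1 − 0.31²) / 21300 × 0.61
    = 246 × 3.1 × 0.9039 / 21300 × 0.61
    = 0.01974 m = 19.74 mm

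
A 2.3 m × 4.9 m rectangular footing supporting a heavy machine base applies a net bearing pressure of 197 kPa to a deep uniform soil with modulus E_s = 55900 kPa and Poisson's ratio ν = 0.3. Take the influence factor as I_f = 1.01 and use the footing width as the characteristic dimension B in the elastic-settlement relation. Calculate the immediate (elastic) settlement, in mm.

Immediate (elastic) settlement: S_e = q·B·(1−ν²)/E_s · I_f.
S_e = 197 × 2.3 × (1 − 0.3²) / 55900 × 1.01
    = 197 × 2.3 × 0.91 / 55900 × 1.01
    = 0.00745 m = 7.45 mm

S_e ≈ 7.45 mm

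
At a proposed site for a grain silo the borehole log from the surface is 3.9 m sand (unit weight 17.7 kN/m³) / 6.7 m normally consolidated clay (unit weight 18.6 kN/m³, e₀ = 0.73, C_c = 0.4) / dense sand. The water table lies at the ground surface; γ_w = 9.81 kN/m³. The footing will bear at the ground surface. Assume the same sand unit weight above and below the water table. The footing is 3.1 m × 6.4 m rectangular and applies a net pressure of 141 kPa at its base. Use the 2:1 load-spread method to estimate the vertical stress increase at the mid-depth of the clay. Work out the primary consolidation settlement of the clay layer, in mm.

Mid-depth of clay below the ground surface: z = 3.9 + 6.7/2 = 7.25 m.
Total vertical stress at mid-clay: σ_v = 17.7×3.9 + 18.6×3.35 = 131.34 kPa.
Pore pressure: u = 9.81×(7.25 − 0) = 71.123 kPa.
Initial effective stress: σ'_0 = σ_v − u = 131.34 − 71.123 = 60.217 kPa.
Stress increase at mid-clay by the 2:1 spreading method:
Δσ = qBL/((B+z)(L+z)) = 141×3.1×6.4/((3.1+7.25)(6.4+7.25)) = 19.801 kPa
Final effective stress: σ'_f = σ'_0 + Δσ = 60.217 + 19.801 = 80.018 kPa.
Normally consolidated clay, so the full stress increment lies on the virgin compression line:
S_c = C_c·H/(1+e₀)·log₁₀(σ'_f/σ'_0) = 0.4×6.7/(1+0.73)×log₁₀(80.018/60.217)
    = 1.5491 × 0.12347 = 0.1913 m

S_c ≈ 191 mm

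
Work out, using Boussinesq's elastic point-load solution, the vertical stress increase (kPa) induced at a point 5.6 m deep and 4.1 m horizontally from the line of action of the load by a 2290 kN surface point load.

Δσ_z ≈ 11.9 kPa

Boussinesq vertical stress below a point load on an elastic half-space:
Δσ_z = 3P/(2πz²) · [1 + (r/z)²]^(−5/2)
r/z = 4.1/5.6 = 0.73214; [1+(r/z)²]^(−5/2) = 0.34198.
Δσ_z = 3×2290/(2π×5.6²) × 0.34198 = 34.866 × 0.34198 = 11.92 kPa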